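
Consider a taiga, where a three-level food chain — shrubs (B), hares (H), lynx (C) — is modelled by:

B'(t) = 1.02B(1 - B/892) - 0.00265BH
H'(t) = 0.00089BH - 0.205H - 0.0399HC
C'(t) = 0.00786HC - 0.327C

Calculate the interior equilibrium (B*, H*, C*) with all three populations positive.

From dC/dt = 0: 0.00786H* = 0.327, so H* = 41.6.
From dB/dt = 0: 1.02(1 - B*/892) = 0.00265·41.6, giving B* = 892·(1 - 0.108) = 796.
From dH/dt = 0: 0.00089·796 - 0.205 = 0.0399C*, so C* = 0.503/0.0399 = 12.6.

B* ≈ 796, H* ≈ 41.6, C* ≈ 12.6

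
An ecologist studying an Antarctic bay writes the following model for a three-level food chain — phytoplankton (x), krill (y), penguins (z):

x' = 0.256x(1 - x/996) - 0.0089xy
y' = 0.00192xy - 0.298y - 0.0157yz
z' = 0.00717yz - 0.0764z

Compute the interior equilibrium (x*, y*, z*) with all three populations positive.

From dz/dt = 0: 0.00717y* = 0.0764, so y* = 10.7.
From dx/dt = 0: 0.256(1 - x*/996) = 0.0089·10.7, giving x* = 996·(1 - 0.37) = 627.
From dy/dt = 0: 0.00192·627 - 0.298 = 0.0157z*, so z* = 0.906/0.0157 = 57.7.

x* ≈ 627, y* ≈ 10.7, z* ≈ 57.7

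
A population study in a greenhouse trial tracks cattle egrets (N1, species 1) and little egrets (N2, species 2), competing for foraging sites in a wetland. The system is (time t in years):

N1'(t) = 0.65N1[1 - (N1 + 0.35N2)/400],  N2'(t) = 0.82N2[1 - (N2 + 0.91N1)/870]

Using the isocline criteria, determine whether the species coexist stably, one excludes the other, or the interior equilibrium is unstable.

Compare the nullcline intercepts: K1/α12 = 400/0.35 = 1140 > K2 = 870; K2/α21 = 870/0.91 = 956 > K1 = 400.
Since both inequalities hold, each species can invade when rare, so the interior equilibrium is stable.

stable coexistence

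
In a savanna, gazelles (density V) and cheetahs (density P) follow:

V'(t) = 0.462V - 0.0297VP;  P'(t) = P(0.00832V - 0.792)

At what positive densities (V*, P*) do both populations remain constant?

Set dP/dt = 0 with P > 0: 0.00832V - 0.792 = 0, so V* = 0.792/0.00832 = 95.2.
Set dV/dt = 0 with V > 0: 0.462 - 0.0297P = 0, so P* = 0.462/0.0297 = 15.6.

V* ≈ 95.2, P* ≈ 15.6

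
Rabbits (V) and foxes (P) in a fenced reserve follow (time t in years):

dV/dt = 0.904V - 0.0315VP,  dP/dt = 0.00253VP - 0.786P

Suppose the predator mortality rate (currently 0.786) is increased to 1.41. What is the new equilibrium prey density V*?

At the interior fixed point, setting dP/dt = 0 with P > 0 fixes V* = (predator death rate)/(VP coefficient) — independent of the other coefficients.
With the change, V* = 1.41/0.00253 = 557; it rises from 311.

V* ≈ 557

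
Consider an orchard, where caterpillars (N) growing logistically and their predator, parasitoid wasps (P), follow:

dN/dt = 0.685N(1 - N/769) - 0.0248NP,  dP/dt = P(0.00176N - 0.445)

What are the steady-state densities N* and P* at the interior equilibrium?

N* ≈ 253, P* ≈ 18.5

From dP/dt = 0 with P > 0: 0.00176N* = 0.445, so N* = 253.
Substitute into dN/dt = 0: 0.685(1 - 253/769) = 0.0248P*.
The bracket is 0.671, giving P* = 0.46/0.0248 = 18.5.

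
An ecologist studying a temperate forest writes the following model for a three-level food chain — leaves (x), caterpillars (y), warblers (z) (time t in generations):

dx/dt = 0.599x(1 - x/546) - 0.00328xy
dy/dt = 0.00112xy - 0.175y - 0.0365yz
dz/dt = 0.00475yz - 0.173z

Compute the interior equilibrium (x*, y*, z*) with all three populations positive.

From dz/dt = 0: 0.00475y* = 0.173, so y* = 36.4.
From dx/dt = 0: 0.599(1 - x*/546) = 0.00328·36.4, giving x* = 546·(1 - 0.199) = 437.
From dy/dt = 0: 0.00112·437 - 0.175 = 0.0365z*, so z* = 0.315/0.0365 = 8.62.

x* ≈ 437, y* ≈ 36.4, z* ≈ 8.62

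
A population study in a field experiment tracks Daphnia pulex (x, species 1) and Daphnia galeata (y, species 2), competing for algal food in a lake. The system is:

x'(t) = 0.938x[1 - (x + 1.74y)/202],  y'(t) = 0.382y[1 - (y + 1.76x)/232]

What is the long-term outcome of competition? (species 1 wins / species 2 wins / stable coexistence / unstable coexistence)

Compare the nullcline intercepts: K1/α12 = 202/1.74 = 116 < K2 = 232; K2/α21 = 232/1.76 = 132 < K1 = 202.
Since both are reversed, neither can invade when rare; the interior point is a saddle.

unstable coexistence (outcome depends on initial conditions)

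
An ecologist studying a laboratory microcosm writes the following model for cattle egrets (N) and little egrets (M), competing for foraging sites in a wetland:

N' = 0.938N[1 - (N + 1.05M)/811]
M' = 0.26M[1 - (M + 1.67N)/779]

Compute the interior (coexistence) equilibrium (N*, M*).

Setting both brackets to zero gives the nullclines N + 1.05M = 811 and 1.67N + M = 779.
Substituting M = 779 - 1.67N into the first: N(1 - 1.05·1.67) = 811 - 1.05·779.
So N* = -6.95/-0.754 = 9.22, and then M* = 779 - 1.67·9.22 = 764.

N* ≈ 9.22, M* ≈ 764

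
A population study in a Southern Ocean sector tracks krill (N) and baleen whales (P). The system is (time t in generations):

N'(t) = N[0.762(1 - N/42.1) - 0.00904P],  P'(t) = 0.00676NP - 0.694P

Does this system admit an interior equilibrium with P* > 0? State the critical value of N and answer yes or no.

Threshold N = 103; K < 103, so no, the predator goes extinct.

The predator equation gives dP/dt > 0 only when N > 0.694/0.00676 = 103.
Without the predator, N → K = 42.1. Since 42.1 < 103, the predator cannot invade.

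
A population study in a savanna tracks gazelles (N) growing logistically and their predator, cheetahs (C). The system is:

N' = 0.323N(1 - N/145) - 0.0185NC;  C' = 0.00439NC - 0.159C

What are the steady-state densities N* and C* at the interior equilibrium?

N* ≈ 36.2, C* ≈ 13.1

From dC/dt = 0 with C > 0: 0.00439N* = 0.159, so N* = 36.2.
Substitute into dN/dt = 0: 0.323(1 - 36.2/145) = 0.0185C*.
The bracket is 0.75, giving C* = 0.242/0.0185 = 13.1.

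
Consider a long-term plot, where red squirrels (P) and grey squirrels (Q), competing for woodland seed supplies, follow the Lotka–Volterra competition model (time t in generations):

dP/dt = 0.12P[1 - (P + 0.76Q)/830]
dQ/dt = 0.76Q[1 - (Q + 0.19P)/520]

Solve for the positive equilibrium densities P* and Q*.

Setting both brackets to zero gives the nullclines P + 0.76Q = 830 and 0.19P + Q = 520.
Substituting Q = 520 - 0.19P into the first: P(1 - 0.76·0.19) = 830 - 0.76·520.
So P* = 435/0.856 = 508, and then Q* = 520 - 0.19·508 = 423.

P* ≈ 508, Q* ≈ 423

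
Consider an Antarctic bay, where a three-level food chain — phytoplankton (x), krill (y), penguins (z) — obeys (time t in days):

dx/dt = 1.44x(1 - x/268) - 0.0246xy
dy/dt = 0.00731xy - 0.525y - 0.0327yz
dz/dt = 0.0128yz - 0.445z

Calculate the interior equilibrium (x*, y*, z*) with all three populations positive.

From dz/dt = 0: 0.0128y* = 0.445, so y* = 34.8.
From dx/dt = 0: 1.44(1 - x*/268) = 0.0246·34.8, giving x* = 268·(1 - 0.594) = 109.
From dy/dt = 0: 0.00731·109 - 0.525 = 0.0327z*, so z* = 0.271/0.0327 = 8.27.

x* ≈ 109, y* ≈ 34.8, z* ≈ 8.27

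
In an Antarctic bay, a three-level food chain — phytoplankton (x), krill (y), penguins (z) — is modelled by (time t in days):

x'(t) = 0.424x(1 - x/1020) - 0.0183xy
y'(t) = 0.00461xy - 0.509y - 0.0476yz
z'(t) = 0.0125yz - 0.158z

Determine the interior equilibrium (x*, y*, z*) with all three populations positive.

x* ≈ 464, y* ≈ 12.6, z* ≈ 34.2

From dz/dt = 0: 0.0125y* = 0.158, so y* = 12.6.
From dx/dt = 0: 0.424(1 - x*/1020) = 0.0183·12.6, giving x* = 1020·(1 - 0.546) = 464.
From dy/dt = 0: 0.00461·464 - 0.509 = 0.0476z*, so z* = 1.63/0.0476 = 34.2.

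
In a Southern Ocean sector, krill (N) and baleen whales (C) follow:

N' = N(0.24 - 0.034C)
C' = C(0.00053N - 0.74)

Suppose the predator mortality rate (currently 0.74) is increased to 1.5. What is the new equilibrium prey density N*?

N* ≈ 2830

At the interior fixed point, setting dC/dt = 0 with C > 0 fixes N* = (predator death rate)/(NC coefficient) — independent of the other coefficients.
With the change, N* = 1.5/0.00053 = 2830; it rises from 1400.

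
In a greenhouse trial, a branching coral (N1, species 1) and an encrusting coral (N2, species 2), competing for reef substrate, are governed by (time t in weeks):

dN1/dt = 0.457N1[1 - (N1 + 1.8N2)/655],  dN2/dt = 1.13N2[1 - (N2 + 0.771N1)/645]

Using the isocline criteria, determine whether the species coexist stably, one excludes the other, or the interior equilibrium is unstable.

Compare the nullcline intercepts: K1/α12 = 655/1.8 = 364 < K2 = 645; K2/α21 = 645/0.771 = 837 > K1 = 655.
Since the inequalities point opposite ways, species 2 can invade but species 1 cannot.

species 2 excludes species 1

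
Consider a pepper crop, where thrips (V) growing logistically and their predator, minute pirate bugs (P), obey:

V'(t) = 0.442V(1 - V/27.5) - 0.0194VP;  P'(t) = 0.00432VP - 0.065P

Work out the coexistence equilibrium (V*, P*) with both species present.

From dP/dt = 0 with P > 0: 0.00432V* = 0.065, so V* = 15.
Substitute into dV/dt = 0: 0.442(1 - 15/27.5) = 0.0194P*.
The bracket is 0.453, giving P* = 0.2/0.0194 = 10.3.

V* ≈ 15, P* ≈ 10.3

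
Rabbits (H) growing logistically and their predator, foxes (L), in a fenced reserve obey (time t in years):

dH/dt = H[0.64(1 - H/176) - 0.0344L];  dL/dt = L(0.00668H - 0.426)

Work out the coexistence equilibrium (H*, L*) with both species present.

From dL/dt = 0 with L > 0: 0.00668H* = 0.426, so H* = 63.8.
Substitute into dH/dt = 0: 0.64(1 - 63.8/176) = 0.0344L*.
The bracket is 0.638, giving L* = 0.408/0.0344 = 11.9.

H* ≈ 63.8, L* ≈ 11.9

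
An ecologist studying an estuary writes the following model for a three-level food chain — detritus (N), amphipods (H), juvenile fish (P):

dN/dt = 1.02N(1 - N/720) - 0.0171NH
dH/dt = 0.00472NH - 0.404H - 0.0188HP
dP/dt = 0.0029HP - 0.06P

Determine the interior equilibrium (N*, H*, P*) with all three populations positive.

From dP/dt = 0: 0.0029H* = 0.06, so H* = 20.7.
From dN/dt = 0: 1.02(1 - N*/720) = 0.0171·20.7, giving N* = 720·(1 - 0.347) = 470.
From dH/dt = 0: 0.00472·470 - 0.404 = 0.0188P*, so P* = 1.82/0.0188 = 96.6.

N* ≈ 470, H* ≈ 20.7, P* ≈ 96.6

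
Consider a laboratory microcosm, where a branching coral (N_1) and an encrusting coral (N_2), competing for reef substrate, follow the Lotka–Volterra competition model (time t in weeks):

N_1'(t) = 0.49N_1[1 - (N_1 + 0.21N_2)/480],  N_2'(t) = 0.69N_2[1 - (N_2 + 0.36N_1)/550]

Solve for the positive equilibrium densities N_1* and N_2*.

Setting both brackets to zero gives the nullclines N_1 + 0.21N_2 = 480 and 0.36N_1 + N_2 = 550.
Substituting N_2 = 550 - 0.36N_1 into the first: N_1(1 - 0.21·0.36) = 480 - 0.21·550.
So N_1* = 364/0.924 = 394, and then N_2* = 550 - 0.36·394 = 408.

N_1* ≈ 394, N_2* ≈ 408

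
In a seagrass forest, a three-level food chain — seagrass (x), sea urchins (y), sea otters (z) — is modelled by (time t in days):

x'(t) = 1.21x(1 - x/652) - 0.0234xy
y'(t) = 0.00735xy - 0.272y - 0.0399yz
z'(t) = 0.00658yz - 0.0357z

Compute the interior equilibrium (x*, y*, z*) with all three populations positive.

From dz/dt = 0: 0.00658y* = 0.0357, so y* = 5.43.
From dx/dt = 0: 1.21(1 - x*/652) = 0.0234·5.43, giving x* = 652·(1 - 0.105) = 584.
From dy/dt = 0: 0.00735·584 - 0.272 = 0.0399z*, so z* = 4.02/0.0399 = 101.

x* ≈ 584, y* ≈ 5.43, z* ≈ 101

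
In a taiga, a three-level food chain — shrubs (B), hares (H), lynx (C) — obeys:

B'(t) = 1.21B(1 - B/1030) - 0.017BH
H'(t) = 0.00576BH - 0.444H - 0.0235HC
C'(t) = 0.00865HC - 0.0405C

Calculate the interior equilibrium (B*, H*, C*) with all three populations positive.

B* ≈ 962, H* ≈ 4.68, C* ≈ 217

From dC/dt = 0: 0.00865H* = 0.0405, so H* = 4.68.
From dB/dt = 0: 1.21(1 - B*/1030) = 0.017·4.68, giving B* = 1030·(1 - 0.0658) = 962.
From dH/dt = 0: 0.00576·962 - 0.444 = 0.0235C*, so C* = 5.1/0.0235 = 217.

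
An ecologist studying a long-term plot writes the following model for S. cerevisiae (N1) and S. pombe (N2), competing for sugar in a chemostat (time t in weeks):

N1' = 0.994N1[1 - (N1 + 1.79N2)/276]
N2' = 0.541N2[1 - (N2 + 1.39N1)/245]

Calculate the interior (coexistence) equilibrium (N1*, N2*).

N1* ≈ 109, N2* ≈ 93.2

Setting both brackets to zero gives the nullclines N1 + 1.79N2 = 276 and 1.39N1 + N2 = 245.
Substituting N2 = 245 - 1.39N1 into the first: N1(1 - 1.79·1.39) = 276 - 1.79·245.
So N1* = -163/-1.49 = 109, and then N2* = 245 - 1.39·109 = 93.2.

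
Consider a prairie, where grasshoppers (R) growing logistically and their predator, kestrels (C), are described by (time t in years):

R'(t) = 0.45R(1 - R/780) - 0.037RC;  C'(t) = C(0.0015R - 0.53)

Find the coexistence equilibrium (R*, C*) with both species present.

From dC/dt = 0 with C > 0: 0.0015R* = 0.53, so R* = 353.
Substitute into dR/dt = 0: 0.45(1 - 353/780) = 0.037C*.
The bracket is 0.547, giving C* = 0.246/0.037 = 6.65.

R* ≈ 353, C* ≈ 6.65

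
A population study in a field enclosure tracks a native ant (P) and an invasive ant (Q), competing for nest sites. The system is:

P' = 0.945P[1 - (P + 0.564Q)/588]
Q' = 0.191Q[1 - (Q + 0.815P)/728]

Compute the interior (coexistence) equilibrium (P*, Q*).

Setting both brackets to zero gives the nullclines P + 0.564Q = 588 and 0.815P + Q = 728.
Substituting Q = 728 - 0.815P into the first: P(1 - 0.564·0.815) = 588 - 0.564·728.
So P* = 177/0.54 = 328, and then Q* = 728 - 0.815·328 = 460.

P* ≈ 328, Q* ≈ 460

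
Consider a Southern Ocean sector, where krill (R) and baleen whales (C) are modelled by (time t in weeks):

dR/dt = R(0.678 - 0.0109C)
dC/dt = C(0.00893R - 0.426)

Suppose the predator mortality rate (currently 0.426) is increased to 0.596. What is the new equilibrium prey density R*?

At the interior fixed point, setting dC/dt = 0 with C > 0 fixes R* = (predator death rate)/(RC coefficient) — independent of the other coefficients.
With the change, R* = 0.596/0.00893 = 66.7; it rises from 47.7.

R* ≈ 66.7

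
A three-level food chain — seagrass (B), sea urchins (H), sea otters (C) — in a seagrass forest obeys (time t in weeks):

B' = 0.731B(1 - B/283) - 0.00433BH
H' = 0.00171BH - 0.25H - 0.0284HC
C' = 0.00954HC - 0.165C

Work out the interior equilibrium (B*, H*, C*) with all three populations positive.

B* ≈ 254, H* ≈ 17.3, C* ≈ 6.49

From dC/dt = 0: 0.00954H* = 0.165, so H* = 17.3.
From dB/dt = 0: 0.731(1 - B*/283) = 0.00433·17.3, giving B* = 283·(1 - 0.102) = 254.
From dH/dt = 0: 0.00171·254 - 0.25 = 0.0284C*, so C* = 0.184/0.0284 = 6.49.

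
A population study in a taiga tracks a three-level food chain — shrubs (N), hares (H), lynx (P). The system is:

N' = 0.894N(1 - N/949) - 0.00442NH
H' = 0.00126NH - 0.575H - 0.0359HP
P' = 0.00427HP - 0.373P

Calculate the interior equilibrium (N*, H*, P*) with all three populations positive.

From dP/dt = 0: 0.00427H* = 0.373, so H* = 87.4.
From dN/dt = 0: 0.894(1 - N*/949) = 0.00442·87.4, giving N* = 949·(1 - 0.432) = 539.
From dH/dt = 0: 0.00126·539 - 0.575 = 0.0359P*, so P* = 0.104/0.0359 = 2.91.

N* ≈ 539, H* ≈ 87.4, P* ≈ 2.91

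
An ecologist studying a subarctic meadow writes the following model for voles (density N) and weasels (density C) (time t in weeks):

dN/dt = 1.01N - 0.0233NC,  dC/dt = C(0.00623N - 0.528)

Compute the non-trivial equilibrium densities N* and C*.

N* ≈ 84.8, C* ≈ 43.3

Set dC/dt = 0 with C > 0: 0.00623N - 0.528 = 0, so N* = 0.528/0.00623 = 84.8.
Set dN/dt = 0 with N > 0: 1.01 - 0.0233C = 0, so C* = 1.01/0.0233 = 43.3.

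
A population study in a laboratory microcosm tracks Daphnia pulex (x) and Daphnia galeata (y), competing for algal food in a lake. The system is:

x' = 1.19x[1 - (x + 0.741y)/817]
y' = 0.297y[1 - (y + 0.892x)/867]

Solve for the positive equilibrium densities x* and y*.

Setting both brackets to zero gives the nullclines x + 0.741y = 817 and 0.892x + y = 867.
Substituting y = 867 - 0.892x into the first: x(1 - 0.741·0.892) = 817 - 0.741·867.
So x* = 175/0.339 = 515, and then y* = 867 - 0.892·515 = 408.

x* ≈ 515, y* ≈ 408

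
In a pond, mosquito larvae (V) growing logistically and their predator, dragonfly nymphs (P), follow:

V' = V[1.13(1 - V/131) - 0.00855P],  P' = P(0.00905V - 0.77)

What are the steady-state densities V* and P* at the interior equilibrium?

From dP/dt = 0 with P > 0: 0.00905V* = 0.77, so V* = 85.1.
Substitute into dV/dt = 0: 1.13(1 - 85.1/131) = 0.00855P*.
The bracket is 0.351, giving P* = 0.396/0.00855 = 46.3.

V* ≈ 85.1, P* ≈ 46.3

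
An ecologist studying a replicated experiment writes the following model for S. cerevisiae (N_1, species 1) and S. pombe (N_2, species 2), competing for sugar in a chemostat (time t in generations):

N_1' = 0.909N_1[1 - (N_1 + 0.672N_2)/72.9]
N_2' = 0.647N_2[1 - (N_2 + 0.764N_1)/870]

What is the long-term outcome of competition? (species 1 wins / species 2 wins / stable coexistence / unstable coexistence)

Compare the nullcline intercepts: K1/α12 = 72.9/0.672 = 108 < K2 = 870; K2/α21 = 870/0.764 = 1140 > K1 = 72.9.
Since the inequalities point opposite ways, species 2 can invade but species 1 cannot.

species 2 excludes species 1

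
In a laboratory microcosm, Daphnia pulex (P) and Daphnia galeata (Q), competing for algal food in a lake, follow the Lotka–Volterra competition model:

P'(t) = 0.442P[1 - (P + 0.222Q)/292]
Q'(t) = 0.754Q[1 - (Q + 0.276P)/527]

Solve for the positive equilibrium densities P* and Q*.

Setting both brackets to zero gives the nullclines P + 0.222Q = 292 and 0.276P + Q = 527.
Substituting Q = 527 - 0.276P into the first: P(1 - 0.222·0.276) = 292 - 0.222·527.
So P* = 175/0.939 = 186, and then Q* = 527 - 0.276·186 = 476.

P* ≈ 186, Q* ≈ 476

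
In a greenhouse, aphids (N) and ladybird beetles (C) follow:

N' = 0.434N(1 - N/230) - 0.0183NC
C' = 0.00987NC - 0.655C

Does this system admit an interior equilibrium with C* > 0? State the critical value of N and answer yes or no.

Threshold N = 66.4; K > 66.4, so yes, the predator persists.

The predator equation gives dC/dt > 0 only when N > 0.655/0.00987 = 66.4.
Without the predator, N → K = 230. Since 230 > 66.4, the predator can invade and persist.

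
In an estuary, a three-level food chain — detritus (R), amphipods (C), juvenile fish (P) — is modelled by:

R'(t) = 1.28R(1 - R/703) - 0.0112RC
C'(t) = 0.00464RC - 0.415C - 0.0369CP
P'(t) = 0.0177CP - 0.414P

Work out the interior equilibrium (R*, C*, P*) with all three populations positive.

From dP/dt = 0: 0.0177C* = 0.414, so C* = 23.4.
From dR/dt = 0: 1.28(1 - R*/703) = 0.0112·23.4, giving R* = 703·(1 - 0.205) = 559.
From dC/dt = 0: 0.00464·559 - 0.415 = 0.0369P*, so P* = 2.18/0.0369 = 59.1.

R* ≈ 559, C* ≈ 23.4, P* ≈ 59.1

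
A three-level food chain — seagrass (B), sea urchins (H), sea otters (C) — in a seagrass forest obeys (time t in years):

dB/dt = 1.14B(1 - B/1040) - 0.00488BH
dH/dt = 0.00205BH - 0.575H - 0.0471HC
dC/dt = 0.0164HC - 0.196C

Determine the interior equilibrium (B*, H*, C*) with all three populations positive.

From dC/dt = 0: 0.0164H* = 0.196, so H* = 12.
From dB/dt = 0: 1.14(1 - B*/1040) = 0.00488·12, giving B* = 1040·(1 - 0.0512) = 987.
From dH/dt = 0: 0.00205·987 - 0.575 = 0.0471C*, so C* = 1.45/0.0471 = 30.7.

B* ≈ 987, H* ≈ 12, C* ≈ 30.7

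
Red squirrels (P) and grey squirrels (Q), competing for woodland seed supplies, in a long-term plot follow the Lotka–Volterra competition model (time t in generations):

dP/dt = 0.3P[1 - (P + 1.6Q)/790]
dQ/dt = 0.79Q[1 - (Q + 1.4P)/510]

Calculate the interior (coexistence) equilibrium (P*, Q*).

P* ≈ 21, Q* ≈ 481

Setting both brackets to zero gives the nullclines P + 1.6Q = 790 and 1.4P + Q = 510.
Substituting Q = 510 - 1.4P into the first: P(1 - 1.6·1.4) = 790 - 1.6·510.
So P* = -26/-1.24 = 21, and then Q* = 510 - 1.4·21 = 481.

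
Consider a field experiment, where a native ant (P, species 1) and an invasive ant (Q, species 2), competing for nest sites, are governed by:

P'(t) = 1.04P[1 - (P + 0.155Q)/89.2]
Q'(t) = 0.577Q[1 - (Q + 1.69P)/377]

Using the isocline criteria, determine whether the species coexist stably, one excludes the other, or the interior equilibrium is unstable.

Compare the nullcline intercepts: K1/α12 = 89.2/0.155 = 575 > K2 = 377; K2/α21 = 377/1.69 = 223 > K1 = 89.2.
Since both inequalities hold, each species can invade when rare, so the interior equilibrium is stable.

stable coexistence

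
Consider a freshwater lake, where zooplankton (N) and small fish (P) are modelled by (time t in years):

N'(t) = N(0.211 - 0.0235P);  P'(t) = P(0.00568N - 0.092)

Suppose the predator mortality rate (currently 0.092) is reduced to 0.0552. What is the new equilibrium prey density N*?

N* ≈ 9.72

At the interior fixed point, setting dP/dt = 0 with P > 0 fixes N* = (predator death rate)/(NP coefficient) — independent of the other coefficients.
With the change, N* = 0.0552/0.00568 = 9.72; it falls from 16.2.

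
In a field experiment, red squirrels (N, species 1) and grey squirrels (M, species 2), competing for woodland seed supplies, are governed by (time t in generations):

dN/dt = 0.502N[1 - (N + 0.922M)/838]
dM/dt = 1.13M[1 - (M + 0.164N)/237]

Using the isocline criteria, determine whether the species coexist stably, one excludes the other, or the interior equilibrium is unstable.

Compare the nullcline intercepts: K1/α12 = 838/0.922 = 909 > K2 = 237; K2/α21 = 237/0.164 = 1450 > K1 = 838.
Since both inequalities hold, each species can invade when rare, so the interior equilibrium is stable.

stable coexistence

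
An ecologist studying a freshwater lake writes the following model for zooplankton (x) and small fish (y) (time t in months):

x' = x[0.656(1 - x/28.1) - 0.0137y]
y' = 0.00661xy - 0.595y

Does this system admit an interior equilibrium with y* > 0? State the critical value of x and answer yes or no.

The predator equation gives dy/dt > 0 only when x > 0.595/0.00661 = 90.
Without the predator, x → K = 28.1. Since 28.1 < 90, the predator cannot invade.

Threshold x = 90; K < 90, so no, the predator goes extinct.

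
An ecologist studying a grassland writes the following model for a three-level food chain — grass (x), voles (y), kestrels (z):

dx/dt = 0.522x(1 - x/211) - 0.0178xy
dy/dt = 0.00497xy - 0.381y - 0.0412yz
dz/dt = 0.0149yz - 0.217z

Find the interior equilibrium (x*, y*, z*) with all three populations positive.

From dz/dt = 0: 0.0149y* = 0.217, so y* = 14.6.
From dx/dt = 0: 0.522(1 - x*/211) = 0.0178·14.6, giving x* = 211·(1 - 0.497) = 106.
From dy/dt = 0: 0.00497·106 - 0.381 = 0.0412z*, so z* = 0.147/0.0412 = 3.57.

x* ≈ 106, y* ≈ 14.6, z* ≈ 3.57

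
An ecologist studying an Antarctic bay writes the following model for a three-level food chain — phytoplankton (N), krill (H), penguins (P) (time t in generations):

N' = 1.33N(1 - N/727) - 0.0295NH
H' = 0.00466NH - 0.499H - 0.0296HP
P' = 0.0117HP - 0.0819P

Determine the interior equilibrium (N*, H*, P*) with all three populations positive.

N* ≈ 614, H* ≈ 7, P* ≈ 79.8

From dP/dt = 0: 0.0117H* = 0.0819, so H* = 7.
From dN/dt = 0: 1.33(1 - N*/727) = 0.0295·7, giving N* = 727·(1 - 0.155) = 614.
From dH/dt = 0: 0.00466·614 - 0.499 = 0.0296P*, so P* = 2.36/0.0296 = 79.8.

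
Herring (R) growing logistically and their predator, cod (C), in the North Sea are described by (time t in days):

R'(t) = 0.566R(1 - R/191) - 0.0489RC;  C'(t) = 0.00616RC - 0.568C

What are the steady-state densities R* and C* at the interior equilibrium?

R* ≈ 92.2, C* ≈ 5.99

From dC/dt = 0 with C > 0: 0.00616R* = 0.568, so R* = 92.2.
Substitute into dR/dt = 0: 0.566(1 - 92.2/191) = 0.0489C*.
The bracket is 0.517, giving C* = 0.293/0.0489 = 5.99.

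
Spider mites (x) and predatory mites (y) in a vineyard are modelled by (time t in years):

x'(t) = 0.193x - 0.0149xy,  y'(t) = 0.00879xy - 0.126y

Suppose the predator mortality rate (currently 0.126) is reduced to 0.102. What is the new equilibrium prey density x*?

x* ≈ 11.6

At the interior fixed point, setting dy/dt = 0 with y > 0 fixes x* = (predator death rate)/(xy coefficient) — independent of the other coefficients.
With the change, x* = 0.102/0.00879 = 11.6; it falls from 14.3.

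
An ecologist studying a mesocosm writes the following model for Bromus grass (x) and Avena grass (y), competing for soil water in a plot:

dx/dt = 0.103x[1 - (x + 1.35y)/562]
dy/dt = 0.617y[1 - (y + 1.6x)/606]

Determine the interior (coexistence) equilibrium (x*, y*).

x* ≈ 221, y* ≈ 253

Setting both brackets to zero gives the nullclines x + 1.35y = 562 and 1.6x + y = 606.
Substituting y = 606 - 1.6x into the first: x(1 - 1.35·1.6) = 562 - 1.35·606.
So x* = -256/-1.16 = 221, and then y* = 606 - 1.6·221 = 253.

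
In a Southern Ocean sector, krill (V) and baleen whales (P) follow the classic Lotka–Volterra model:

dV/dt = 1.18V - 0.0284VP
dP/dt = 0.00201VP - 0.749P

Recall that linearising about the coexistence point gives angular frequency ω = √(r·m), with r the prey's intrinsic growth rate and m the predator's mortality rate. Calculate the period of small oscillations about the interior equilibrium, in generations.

T ≈ 6.68 generations

Here r = 1.18 and m = 0.749, so r·m = 0.884.
ω = √0.884 = 0.94 per generation, hence T = 2π/ω ≈ 6.68 generations.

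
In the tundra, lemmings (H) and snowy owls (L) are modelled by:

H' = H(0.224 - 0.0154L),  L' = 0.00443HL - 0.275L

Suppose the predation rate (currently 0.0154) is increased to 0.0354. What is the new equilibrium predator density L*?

L* ≈ 6.33

At the interior fixed point, setting dH/dt = 0 with H > 0 fixes L* = (prey growth rate)/(HL coefficient) — independent of the other coefficients.
With the change, L* = 0.224/0.0354 = 6.33; it falls from 14.5.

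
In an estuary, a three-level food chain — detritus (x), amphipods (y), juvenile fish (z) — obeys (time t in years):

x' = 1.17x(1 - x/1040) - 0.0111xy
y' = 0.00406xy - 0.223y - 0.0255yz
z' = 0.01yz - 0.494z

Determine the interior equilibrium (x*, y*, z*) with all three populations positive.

x* ≈ 553, y* ≈ 49.4, z* ≈ 79.2

From dz/dt = 0: 0.01y* = 0.494, so y* = 49.4.
From dx/dt = 0: 1.17(1 - x*/1040) = 0.0111·49.4, giving x* = 1040·(1 - 0.469) = 553.
From dy/dt = 0: 0.00406·553 - 0.223 = 0.0255z*, so z* = 2.02/0.0255 = 79.2.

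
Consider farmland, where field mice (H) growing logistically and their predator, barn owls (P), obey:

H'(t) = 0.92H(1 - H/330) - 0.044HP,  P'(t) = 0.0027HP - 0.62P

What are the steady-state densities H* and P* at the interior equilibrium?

From dP/dt = 0 with P > 0: 0.0027H* = 0.62, so H* = 230.
Substitute into dH/dt = 0: 0.92(1 - 230/330) = 0.044P*.
The bracket is 0.304, giving P* = 0.28/0.044 = 6.36.

H* ≈ 230, P* ≈ 6.36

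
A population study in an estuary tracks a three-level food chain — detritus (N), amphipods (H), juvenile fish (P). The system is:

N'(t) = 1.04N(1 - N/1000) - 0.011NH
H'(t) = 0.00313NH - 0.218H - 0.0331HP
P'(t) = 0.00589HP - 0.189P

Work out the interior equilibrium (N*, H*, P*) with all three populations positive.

From dP/dt = 0: 0.00589H* = 0.189, so H* = 32.1.
From dN/dt = 0: 1.04(1 - N*/1000) = 0.011·32.1, giving N* = 1000·(1 - 0.339) = 661.
From dH/dt = 0: 0.00313·661 - 0.218 = 0.0331P*, so P* = 1.85/0.0331 = 55.9.

N* ≈ 661, H* ≈ 32.1, P* ≈ 55.9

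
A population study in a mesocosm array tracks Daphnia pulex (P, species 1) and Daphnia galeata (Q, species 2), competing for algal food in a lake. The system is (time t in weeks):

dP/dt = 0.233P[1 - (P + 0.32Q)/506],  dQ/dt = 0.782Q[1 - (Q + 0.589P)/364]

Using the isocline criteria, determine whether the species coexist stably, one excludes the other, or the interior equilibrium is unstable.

stable coexistence

Compare the nullcline intercepts: K1/α12 = 506/0.32 = 1580 > K2 = 364; K2/α21 = 364/0.589 = 618 > K1 = 506.
Since both inequalities hold, each species can invade when rare, so the interior equilibrium is stable.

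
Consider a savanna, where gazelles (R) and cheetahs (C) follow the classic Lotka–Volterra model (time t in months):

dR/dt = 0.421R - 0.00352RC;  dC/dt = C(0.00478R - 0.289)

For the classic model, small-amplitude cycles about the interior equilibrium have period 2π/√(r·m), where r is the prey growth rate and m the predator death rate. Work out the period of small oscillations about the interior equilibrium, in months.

Here r = 0.421 and m = 0.289, so r·m = 0.122.
ω = √0.122 = 0.349 per month, hence T = 2π/ω ≈ 18 months.

T ≈ 18 months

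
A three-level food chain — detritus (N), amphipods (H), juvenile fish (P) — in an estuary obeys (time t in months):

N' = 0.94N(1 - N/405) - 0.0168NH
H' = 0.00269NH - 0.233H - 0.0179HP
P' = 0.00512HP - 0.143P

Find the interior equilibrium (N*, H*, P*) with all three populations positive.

From dP/dt = 0: 0.00512H* = 0.143, so H* = 27.9.
From dN/dt = 0: 0.94(1 - N*/405) = 0.0168·27.9, giving N* = 405·(1 - 0.499) = 203.
From dH/dt = 0: 0.00269·203 - 0.233 = 0.0179P*, so P* = 0.313/0.0179 = 17.5.

N* ≈ 203, H* ≈ 27.9, P* ≈ 17.5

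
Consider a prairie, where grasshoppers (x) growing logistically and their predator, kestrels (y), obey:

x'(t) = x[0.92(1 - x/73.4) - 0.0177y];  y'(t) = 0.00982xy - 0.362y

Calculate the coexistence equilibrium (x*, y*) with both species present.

From dy/dt = 0 with y > 0: 0.00982x* = 0.362, so x* = 36.9.
Substitute into dx/dt = 0: 0.92(1 - 36.9/73.4) = 0.0177y*.
The bracket is 0.498, giving y* = 0.458/0.0177 = 25.9.

x* ≈ 36.9, y* ≈ 25.9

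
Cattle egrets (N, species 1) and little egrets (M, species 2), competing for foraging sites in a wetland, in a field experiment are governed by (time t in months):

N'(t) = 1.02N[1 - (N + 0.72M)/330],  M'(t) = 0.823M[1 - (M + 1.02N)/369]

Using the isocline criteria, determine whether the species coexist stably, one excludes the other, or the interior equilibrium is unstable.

Compare the nullcline intercepts: K1/α12 = 330/0.72 = 458 > K2 = 369; K2/α21 = 369/1.02 = 362 > K1 = 330.
Since both inequalities hold, each species can invade when rare, so the interior equilibrium is stable.

stable coexistence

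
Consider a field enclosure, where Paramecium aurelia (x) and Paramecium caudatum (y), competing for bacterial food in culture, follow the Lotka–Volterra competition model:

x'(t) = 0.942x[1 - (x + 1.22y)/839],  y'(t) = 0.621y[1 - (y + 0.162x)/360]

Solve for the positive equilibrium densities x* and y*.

Setting both brackets to zero gives the nullclines x + 1.22y = 839 and 0.162x + y = 360.
Substituting y = 360 - 0.162x into the first: x(1 - 1.22·0.162) = 839 - 1.22·360.
So x* = 400/0.802 = 498, and then y* = 360 - 0.162·498 = 279.

x* ≈ 498, y* ≈ 279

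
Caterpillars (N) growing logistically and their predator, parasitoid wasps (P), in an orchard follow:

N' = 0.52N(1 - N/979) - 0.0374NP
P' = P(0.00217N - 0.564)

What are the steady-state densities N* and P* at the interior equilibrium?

N* ≈ 260, P* ≈ 10.2

From dP/dt = 0 with P > 0: 0.00217N* = 0.564, so N* = 260.
Substitute into dN/dt = 0: 0.52(1 - 260/979) = 0.0374P*.
The bracket is 0.735, giving P* = 0.382/0.0374 = 10.2.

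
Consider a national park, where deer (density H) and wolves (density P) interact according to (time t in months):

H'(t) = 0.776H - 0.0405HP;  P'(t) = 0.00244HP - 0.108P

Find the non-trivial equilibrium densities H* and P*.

Set dP/dt = 0 with P > 0: 0.00244H - 0.108 = 0, so H* = 0.108/0.00244 = 44.3.
Set dH/dt = 0 with H > 0: 0.776 - 0.0405P = 0, so P* = 0.776/0.0405 = 19.2.

H* ≈ 44.3, P* ≈ 19.2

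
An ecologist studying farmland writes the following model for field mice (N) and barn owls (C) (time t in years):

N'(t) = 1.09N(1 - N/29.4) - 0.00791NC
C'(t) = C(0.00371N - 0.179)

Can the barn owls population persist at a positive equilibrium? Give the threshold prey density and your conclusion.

The predator equation gives dC/dt > 0 only when N > 0.179/0.00371 = 48.2.
Without the predator, N → K = 29.4. Since 29.4 < 48.2, the predator cannot invade.

Threshold N = 48.2; K < 48.2, so no, the predator goes extinct.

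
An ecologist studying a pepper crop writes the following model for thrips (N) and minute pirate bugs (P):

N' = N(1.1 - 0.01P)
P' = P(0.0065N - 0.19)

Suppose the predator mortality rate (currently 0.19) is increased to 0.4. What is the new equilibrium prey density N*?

N* ≈ 61.5

At the interior fixed point, setting dP/dt = 0 with P > 0 fixes N* = (predator death rate)/(NP coefficient) — independent of the other coefficients.
With the change, N* = 0.4/0.0065 = 61.5; it rises from 29.2.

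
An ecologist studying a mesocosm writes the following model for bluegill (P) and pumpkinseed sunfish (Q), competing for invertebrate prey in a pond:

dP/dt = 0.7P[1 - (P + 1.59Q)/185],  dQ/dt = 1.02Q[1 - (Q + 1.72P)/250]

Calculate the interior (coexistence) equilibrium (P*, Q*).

Setting both brackets to zero gives the nullclines P + 1.59Q = 185 and 1.72P + Q = 250.
Substituting Q = 250 - 1.72P into the first: P(1 - 1.59·1.72) = 185 - 1.59·250.
So P* = -212/-1.73 = 122, and then Q* = 250 - 1.72·122 = 39.3.

P* ≈ 122, Q* ≈ 39.3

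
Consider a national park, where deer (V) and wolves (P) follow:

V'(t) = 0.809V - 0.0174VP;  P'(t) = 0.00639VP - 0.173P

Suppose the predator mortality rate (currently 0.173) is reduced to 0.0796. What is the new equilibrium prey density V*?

At the interior fixed point, setting dP/dt = 0 with P > 0 fixes V* = (predator death rate)/(VP coefficient) — independent of the other coefficients.
With the change, V* = 0.0796/0.00639 = 12.5; it falls from 27.1.

V* ≈ 12.5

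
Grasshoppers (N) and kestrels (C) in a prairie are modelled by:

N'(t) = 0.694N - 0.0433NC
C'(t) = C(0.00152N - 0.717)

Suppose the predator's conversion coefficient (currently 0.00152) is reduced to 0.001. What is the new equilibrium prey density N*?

N* ≈ 717

At the interior fixed point, setting dC/dt = 0 with C > 0 fixes N* = (predator death rate)/(NC coefficient) — independent of the other coefficients.
With the change, N* = 0.717/0.001 = 717; it rises from 472.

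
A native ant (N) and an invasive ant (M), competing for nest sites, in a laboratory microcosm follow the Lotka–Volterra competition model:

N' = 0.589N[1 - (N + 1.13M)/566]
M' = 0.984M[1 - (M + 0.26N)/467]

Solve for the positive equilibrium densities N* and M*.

N* ≈ 54.2, M* ≈ 453

Setting both brackets to zero gives the nullclines N + 1.13M = 566 and 0.26N + M = 467.
Substituting M = 467 - 0.26N into the first: N(1 - 1.13·0.26) = 566 - 1.13·467.
So N* = 38.3/0.706 = 54.2, and then M* = 467 - 0.26·54.2 = 453.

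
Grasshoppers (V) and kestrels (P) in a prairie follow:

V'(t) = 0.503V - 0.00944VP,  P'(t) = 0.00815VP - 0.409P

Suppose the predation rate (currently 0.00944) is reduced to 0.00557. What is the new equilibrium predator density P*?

P* ≈ 90.3

At the interior fixed point, setting dV/dt = 0 with V > 0 fixes P* = (prey growth rate)/(VP coefficient) — independent of the other coefficients.
With the change, P* = 0.503/0.00557 = 90.3; it rises from 53.3.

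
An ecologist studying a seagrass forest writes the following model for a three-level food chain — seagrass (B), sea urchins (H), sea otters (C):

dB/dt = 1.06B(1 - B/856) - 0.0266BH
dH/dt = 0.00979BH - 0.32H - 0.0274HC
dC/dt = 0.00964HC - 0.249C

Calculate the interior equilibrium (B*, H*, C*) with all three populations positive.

B* ≈ 301, H* ≈ 25.8, C* ≈ 95.9

From dC/dt = 0: 0.00964H* = 0.249, so H* = 25.8.
From dB/dt = 0: 1.06(1 - B*/856) = 0.0266·25.8, giving B* = 856·(1 - 0.648) = 301.
From dH/dt = 0: 0.00979·301 - 0.32 = 0.0274C*, so C* = 2.63/0.0274 = 95.9.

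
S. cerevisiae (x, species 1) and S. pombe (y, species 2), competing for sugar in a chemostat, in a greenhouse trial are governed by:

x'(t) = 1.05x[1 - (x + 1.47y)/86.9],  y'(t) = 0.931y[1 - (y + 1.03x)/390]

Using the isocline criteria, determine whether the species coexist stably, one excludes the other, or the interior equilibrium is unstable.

Compare the nullcline intercepts: K1/α12 = 86.9/1.47 = 59.1 < K2 = 390; K2/α21 = 390/1.03 = 379 > K1 = 86.9.
Since the inequalities point opposite ways, species 2 can invade but species 1 cannot.

species 2 excludes species 1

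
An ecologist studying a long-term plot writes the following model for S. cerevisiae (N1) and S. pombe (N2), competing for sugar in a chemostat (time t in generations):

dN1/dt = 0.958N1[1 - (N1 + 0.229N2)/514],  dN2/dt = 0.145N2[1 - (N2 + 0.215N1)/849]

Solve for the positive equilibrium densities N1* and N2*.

Setting both brackets to zero gives the nullclines N1 + 0.229N2 = 514 and 0.215N1 + N2 = 849.
Substituting N2 = 849 - 0.215N1 into the first: N1(1 - 0.229·0.215) = 514 - 0.229·849.
So N1* = 320/0.951 = 336, and then N2* = 849 - 0.215·336 = 777.

N1* ≈ 336, N2* ≈ 777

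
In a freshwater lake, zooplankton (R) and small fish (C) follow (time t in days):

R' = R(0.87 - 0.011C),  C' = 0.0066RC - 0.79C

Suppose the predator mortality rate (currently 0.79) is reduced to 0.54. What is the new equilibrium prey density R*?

At the interior fixed point, setting dC/dt = 0 with C > 0 fixes R* = (predator death rate)/(RC coefficient) — independent of the other coefficients.
With the change, R* = 0.54/0.0066 = 81.8; it falls from 120.

R* ≈ 81.8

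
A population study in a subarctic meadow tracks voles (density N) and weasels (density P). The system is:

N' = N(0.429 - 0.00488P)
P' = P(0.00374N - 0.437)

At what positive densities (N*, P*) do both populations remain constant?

N* ≈ 117, P* ≈ 87.9

Set dP/dt = 0 with P > 0: 0.00374N - 0.437 = 0, so N* = 0.437/0.00374 = 117.
Set dN/dt = 0 with N > 0: 0.429 - 0.00488P = 0, so P* = 0.429/0.00488 = 87.9.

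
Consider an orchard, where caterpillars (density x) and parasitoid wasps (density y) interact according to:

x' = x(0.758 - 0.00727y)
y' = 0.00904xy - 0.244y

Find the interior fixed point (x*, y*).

Set dy/dt = 0 with y > 0: 0.00904x - 0.244 = 0, so x* = 0.244/0.00904 = 27.
Set dx/dt = 0 with x > 0: 0.758 - 0.00727y = 0, so y* = 0.758/0.00727 = 104.

x* ≈ 27, y* ≈ 104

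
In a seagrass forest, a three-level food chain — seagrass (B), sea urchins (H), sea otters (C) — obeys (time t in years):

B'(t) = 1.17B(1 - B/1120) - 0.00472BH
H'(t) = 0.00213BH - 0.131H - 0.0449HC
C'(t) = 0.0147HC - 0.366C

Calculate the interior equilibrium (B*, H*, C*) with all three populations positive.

From dC/dt = 0: 0.0147H* = 0.366, so H* = 24.9.
From dB/dt = 0: 1.17(1 - B*/1120) = 0.00472·24.9, giving B* = 1120·(1 - 0.1) = 1010.
From dH/dt = 0: 0.00213·1010 - 0.131 = 0.0449C*, so C* = 2.01/0.0449 = 44.9.

B* ≈ 1010, H* ≈ 24.9, C* ≈ 44.9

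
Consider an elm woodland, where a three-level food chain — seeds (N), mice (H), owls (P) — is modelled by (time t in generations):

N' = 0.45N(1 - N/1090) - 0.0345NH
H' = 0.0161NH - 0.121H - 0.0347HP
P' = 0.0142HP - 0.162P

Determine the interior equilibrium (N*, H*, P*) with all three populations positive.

From dP/dt = 0: 0.0142H* = 0.162, so H* = 11.4.
From dN/dt = 0: 0.45(1 - N*/1090) = 0.0345·11.4, giving N* = 1090·(1 - 0.875) = 137.
From dH/dt = 0: 0.0161·137 - 0.121 = 0.0347P*, so P* = 2.08/0.0347 = 59.9.

N* ≈ 137, H* ≈ 11.4, P* ≈ 59.9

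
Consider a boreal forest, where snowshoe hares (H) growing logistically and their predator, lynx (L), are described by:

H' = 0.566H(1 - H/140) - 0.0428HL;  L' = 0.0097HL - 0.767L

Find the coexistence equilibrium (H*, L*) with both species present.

From dL/dt = 0 with L > 0: 0.0097H* = 0.767, so H* = 79.1.
Substitute into dH/dt = 0: 0.566(1 - 79.1/140) = 0.0428L*.
The bracket is 0.435, giving L* = 0.246/0.0428 = 5.76.

H* ≈ 79.1, L* ≈ 5.76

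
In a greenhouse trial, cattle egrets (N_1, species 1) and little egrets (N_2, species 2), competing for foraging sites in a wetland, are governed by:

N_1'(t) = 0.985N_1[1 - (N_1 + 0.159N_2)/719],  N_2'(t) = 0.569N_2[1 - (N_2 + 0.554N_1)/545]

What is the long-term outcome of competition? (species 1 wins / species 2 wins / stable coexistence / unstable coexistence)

stable coexistence

Compare the nullcline intercepts: K1/α12 = 719/0.159 = 4520 > K2 = 545; K2/α21 = 545/0.554 = 984 > K1 = 719.
Since both inequalities hold, each species can invade when rare, so the interior equilibrium is stable.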